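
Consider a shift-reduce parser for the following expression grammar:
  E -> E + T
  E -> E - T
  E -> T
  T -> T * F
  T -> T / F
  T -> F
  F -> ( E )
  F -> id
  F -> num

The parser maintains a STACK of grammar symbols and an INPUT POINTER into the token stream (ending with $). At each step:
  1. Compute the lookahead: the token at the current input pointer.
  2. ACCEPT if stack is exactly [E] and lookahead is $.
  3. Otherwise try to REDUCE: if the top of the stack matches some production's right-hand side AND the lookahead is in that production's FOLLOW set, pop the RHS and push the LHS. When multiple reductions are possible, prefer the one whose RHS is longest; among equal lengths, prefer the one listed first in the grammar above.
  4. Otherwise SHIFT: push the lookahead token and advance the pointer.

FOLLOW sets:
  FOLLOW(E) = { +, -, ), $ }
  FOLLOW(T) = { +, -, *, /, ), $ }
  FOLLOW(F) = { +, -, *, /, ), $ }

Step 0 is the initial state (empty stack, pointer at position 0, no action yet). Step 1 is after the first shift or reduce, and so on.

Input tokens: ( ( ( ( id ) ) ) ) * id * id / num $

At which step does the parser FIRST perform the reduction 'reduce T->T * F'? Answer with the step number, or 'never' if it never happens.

Answer: 27

Derivation:
Step 1: shift (. Stack=[(] ptr=1 lookahead=( remaining=[( ( ( id ) ) ) ) * id * id / num $]
Step 2: shift (. Stack=[( (] ptr=2 lookahead=( remaining=[( ( id ) ) ) ) * id * id / num $]
Step 3: shift (. Stack=[( ( (] ptr=3 lookahead=( remaining=[( id ) ) ) ) * id * id / num $]
Step 4: shift (. Stack=[( ( ( (] ptr=4 lookahead=id remaining=[id ) ) ) ) * id * id / num $]
Step 5: shift id. Stack=[( ( ( ( id] ptr=5 lookahead=) remaining=[) ) ) ) * id * id / num $]
Step 6: reduce F->id. Stack=[( ( ( ( F] ptr=5 lookahead=) remaining=[) ) ) ) * id * id / num $]
Step 7: reduce T->F. Stack=[( ( ( ( T] ptr=5 lookahead=) remaining=[) ) ) ) * id * id / num $]
Step 8: reduce E->T. Stack=[( ( ( ( E] ptr=5 lookahead=) remaining=[) ) ) ) * id * id / num $]
Step 9: shift ). Stack=[( ( ( ( E )] ptr=6 lookahead=) remaining=[) ) ) * id * id / num $]
Step 10: reduce F->( E ). Stack=[( ( ( F] ptr=6 lookahead=) remaining=[) ) ) * id * id / num $]
Step 11: reduce T->F. Stack=[( ( ( T] ptr=6 lookahead=) remaining=[) ) ) * id * id / num $]
Step 12: reduce E->T. Stack=[( ( ( E] ptr=6 lookahead=) remaining=[) ) ) * id * id / num $]
Step 13: shift ). Stack=[( ( ( E )] ptr=7 lookahead=) remaining=[) ) * id * id / num $]
Step 14: reduce F->( E ). Stack=[( ( F] ptr=7 lookahead=) remaining=[) ) * id * id / num $]
Step 15: reduce T->F. Stack=[( ( T] ptr=7 lookahead=) remaining=[) ) * id * id / num $]
Step 16: reduce E->T. Stack=[( ( E] ptr=7 lookahead=) remaining=[) ) * id * id / num $]
Step 17: shift ). Stack=[( ( E )] ptr=8 lookahead=) remaining=[) * id * id / num $]
Step 18: reduce F->( E ). Stack=[( F] ptr=8 lookahead=) remaining=[) * id * id / num $]
Step 19: reduce T->F. Stack=[( T] ptr=8 lookahead=) remaining=[) * id * id / num $]
Step 20: reduce E->T. Stack=[( E] ptr=8 lookahead=) remaining=[) * id * id / num $]
Step 21: shift ). Stack=[( E )] ptr=9 lookahead=* remaining=[* id * id / num $]
Step 22: reduce F->( E ). Stack=[F] ptr=9 lookahead=* remaining=[* id * id / num $]
Step 23: reduce T->F. Stack=[T] ptr=9 lookahead=* remaining=[* id * id / num $]
Step 24: shift *. Stack=[T *] ptr=10 lookahead=id remaining=[id * id / num $]
Step 25: shift id. Stack=[T * id] ptr=11 lookahead=* remaining=[* id / num $]
Step 26: reduce F->id. Stack=[T * F] ptr=11 lookahead=* remaining=[* id / num $]
Step 27: reduce T->T * F. Stack=[T] ptr=11 lookahead=* remaining=[* id / num $]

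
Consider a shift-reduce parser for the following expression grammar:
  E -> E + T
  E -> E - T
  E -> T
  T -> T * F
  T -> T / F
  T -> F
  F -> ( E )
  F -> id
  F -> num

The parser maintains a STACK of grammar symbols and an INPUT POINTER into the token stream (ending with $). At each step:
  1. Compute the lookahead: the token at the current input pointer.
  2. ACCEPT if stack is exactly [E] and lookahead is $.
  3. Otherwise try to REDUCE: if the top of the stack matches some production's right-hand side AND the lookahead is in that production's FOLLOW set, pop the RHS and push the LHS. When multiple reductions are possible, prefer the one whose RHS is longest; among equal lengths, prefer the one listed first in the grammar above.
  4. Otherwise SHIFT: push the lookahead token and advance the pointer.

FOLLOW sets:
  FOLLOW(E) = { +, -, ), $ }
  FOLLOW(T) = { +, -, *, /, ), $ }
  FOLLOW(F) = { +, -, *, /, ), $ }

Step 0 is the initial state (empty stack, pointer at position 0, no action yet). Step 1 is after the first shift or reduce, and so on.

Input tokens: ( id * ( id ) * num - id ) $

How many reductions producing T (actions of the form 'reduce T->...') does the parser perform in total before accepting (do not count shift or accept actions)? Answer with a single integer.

Step 1: shift (. Stack=[(] ptr=1 lookahead=id remaining=[id * ( id ) * num - id ) $]
Step 2: shift id. Stack=[( id] ptr=2 lookahead=* remaining=[* ( id ) * num - id ) $]
Step 3: reduce F->id. Stack=[( F] ptr=2 lookahead=* remaining=[* ( id ) * num - id ) $]
Step 4: reduce T->F. Stack=[( T] ptr=2 lookahead=* remaining=[* ( id ) * num - id ) $]
Step 5: shift *. Stack=[( T *] ptr=3 lookahead=( remaining=[( id ) * num - id ) $]
Step 6: shift (. Stack=[( T * (] ptr=4 lookahead=id remaining=[id ) * num - id ) $]
Step 7: shift id. Stack=[( T * ( id] ptr=5 lookahead=) remaining=[) * num - id ) $]
Step 8: reduce F->id. Stack=[( T * ( F] ptr=5 lookahead=) remaining=[) * num - id ) $]
Step 9: reduce T->F. Stack=[( T * ( T] ptr=5 lookahead=) remaining=[) * num - id ) $]
Step 10: reduce E->T. Stack=[( T * ( E] ptr=5 lookahead=) remaining=[) * num - id ) $]
Step 11: shift ). Stack=[( T * ( E )] ptr=6 lookahead=* remaining=[* num - id ) $]
Step 12: reduce F->( E ). Stack=[( T * F] ptr=6 lookahead=* remaining=[* num - id ) $]
Step 13: reduce T->T * F. Stack=[( T] ptr=6 lookahead=* remaining=[* num - id ) $]
Step 14: shift *. Stack=[( T *] ptr=7 lookahead=num remaining=[num - id ) $]
Step 15: shift num. Stack=[( T * num] ptr=8 lookahead=- remaining=[- id ) $]
Step 16: reduce F->num. Stack=[( T * F] ptr=8 lookahead=- remaining=[- id ) $]
Step 17: reduce T->T * F. Stack=[( T] ptr=8 lookahead=- remaining=[- id ) $]
Step 18: reduce E->T. Stack=[( E] ptr=8 lookahead=- remaining=[- id ) $]
Step 19: shift -. Stack=[( E -] ptr=9 lookahead=id remaining=[id ) $]
Step 20: shift id. Stack=[( E - id] ptr=10 lookahead=) remaining=[) $]
Step 21: reduce F->id. Stack=[( E - F] ptr=10 lookahead=) remaining=[) $]
Step 22: reduce T->F. Stack=[( E - T] ptr=10 lookahead=) remaining=[) $]
Step 23: reduce E->E - T. Stack=[( E] ptr=10 lookahead=) remaining=[) $]
Step 24: shift ). Stack=[( E )] ptr=11 lookahead=$ remaining=[$]
Step 25: reduce F->( E ). Stack=[F] ptr=11 lookahead=$ remaining=[$]
Step 26: reduce T->F. Stack=[T] ptr=11 lookahead=$ remaining=[$]
Step 27: reduce E->T. Stack=[E] ptr=11 lookahead=$ remaining=[$]
Step 28: accept. Stack=[E] ptr=11 lookahead=$ remaining=[$]

Answer: 6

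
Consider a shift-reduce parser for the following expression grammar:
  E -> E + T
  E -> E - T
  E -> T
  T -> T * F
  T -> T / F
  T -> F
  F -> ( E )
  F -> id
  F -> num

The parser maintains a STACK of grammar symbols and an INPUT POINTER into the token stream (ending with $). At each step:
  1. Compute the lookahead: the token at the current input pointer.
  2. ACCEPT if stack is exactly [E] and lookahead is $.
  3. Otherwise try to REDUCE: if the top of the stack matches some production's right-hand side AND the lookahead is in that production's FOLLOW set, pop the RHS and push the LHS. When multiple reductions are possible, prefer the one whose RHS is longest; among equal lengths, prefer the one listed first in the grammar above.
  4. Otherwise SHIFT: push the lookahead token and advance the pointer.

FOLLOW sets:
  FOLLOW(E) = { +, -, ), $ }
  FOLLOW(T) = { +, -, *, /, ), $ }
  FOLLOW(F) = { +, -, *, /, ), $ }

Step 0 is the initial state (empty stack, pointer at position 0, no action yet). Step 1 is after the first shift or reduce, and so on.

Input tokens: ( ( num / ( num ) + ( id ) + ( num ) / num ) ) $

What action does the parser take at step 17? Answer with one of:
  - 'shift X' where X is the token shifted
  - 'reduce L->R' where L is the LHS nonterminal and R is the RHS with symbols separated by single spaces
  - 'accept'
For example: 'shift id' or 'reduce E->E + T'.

Answer: shift (

Derivation:
Step 1: shift (. Stack=[(] ptr=1 lookahead=( remaining=[( num / ( num ) + ( id ) + ( num ) / num ) ) $]
Step 2: shift (. Stack=[( (] ptr=2 lookahead=num remaining=[num / ( num ) + ( id ) + ( num ) / num ) ) $]
Step 3: shift num. Stack=[( ( num] ptr=3 lookahead=/ remaining=[/ ( num ) + ( id ) + ( num ) / num ) ) $]
Step 4: reduce F->num. Stack=[( ( F] ptr=3 lookahead=/ remaining=[/ ( num ) + ( id ) + ( num ) / num ) ) $]
Step 5: reduce T->F. Stack=[( ( T] ptr=3 lookahead=/ remaining=[/ ( num ) + ( id ) + ( num ) / num ) ) $]
Step 6: shift /. Stack=[( ( T /] ptr=4 lookahead=( remaining=[( num ) + ( id ) + ( num ) / num ) ) $]
Step 7: shift (. Stack=[( ( T / (] ptr=5 lookahead=num remaining=[num ) + ( id ) + ( num ) / num ) ) $]
Step 8: shift num. Stack=[( ( T / ( num] ptr=6 lookahead=) remaining=[) + ( id ) + ( num ) / num ) ) $]
Step 9: reduce F->num. Stack=[( ( T / ( F] ptr=6 lookahead=) remaining=[) + ( id ) + ( num ) / num ) ) $]
Step 10: reduce T->F. Stack=[( ( T / ( T] ptr=6 lookahead=) remaining=[) + ( id ) + ( num ) / num ) ) $]
Step 11: reduce E->T. Stack=[( ( T / ( E] ptr=6 lookahead=) remaining=[) + ( id ) + ( num ) / num ) ) $]
Step 12: shift ). Stack=[( ( T / ( E )] ptr=7 lookahead=+ remaining=[+ ( id ) + ( num ) / num ) ) $]
Step 13: reduce F->( E ). Stack=[( ( T / F] ptr=7 lookahead=+ remaining=[+ ( id ) + ( num ) / num ) ) $]
Step 14: reduce T->T / F. Stack=[( ( T] ptr=7 lookahead=+ remaining=[+ ( id ) + ( num ) / num ) ) $]
Step 15: reduce E->T. Stack=[( ( E] ptr=7 lookahead=+ remaining=[+ ( id ) + ( num ) / num ) ) $]
Step 16: shift +. Stack=[( ( E +] ptr=8 lookahead=( remaining=[( id ) + ( num ) / num ) ) $]
Step 17: shift (. Stack=[( ( E + (] ptr=9 lookahead=id remaining=[id ) + ( num ) / num ) ) $]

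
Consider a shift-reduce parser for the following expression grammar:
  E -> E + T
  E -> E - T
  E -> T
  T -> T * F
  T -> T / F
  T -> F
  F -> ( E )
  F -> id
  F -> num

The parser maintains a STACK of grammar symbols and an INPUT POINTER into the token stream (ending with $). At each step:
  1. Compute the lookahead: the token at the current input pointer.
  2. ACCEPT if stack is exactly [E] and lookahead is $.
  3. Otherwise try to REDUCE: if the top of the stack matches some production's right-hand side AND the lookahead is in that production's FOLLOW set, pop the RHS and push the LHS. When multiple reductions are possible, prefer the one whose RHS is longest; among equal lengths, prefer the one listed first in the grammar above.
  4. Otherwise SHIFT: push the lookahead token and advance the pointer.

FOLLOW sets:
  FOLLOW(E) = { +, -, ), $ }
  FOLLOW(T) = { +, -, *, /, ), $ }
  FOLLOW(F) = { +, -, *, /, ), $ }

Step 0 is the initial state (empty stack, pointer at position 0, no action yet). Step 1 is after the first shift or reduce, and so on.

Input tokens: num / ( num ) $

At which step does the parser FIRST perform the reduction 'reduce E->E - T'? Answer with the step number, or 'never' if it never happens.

Step 1: shift num. Stack=[num] ptr=1 lookahead=/ remaining=[/ ( num ) $]
Step 2: reduce F->num. Stack=[F] ptr=1 lookahead=/ remaining=[/ ( num ) $]
Step 3: reduce T->F. Stack=[T] ptr=1 lookahead=/ remaining=[/ ( num ) $]
Step 4: shift /. Stack=[T /] ptr=2 lookahead=( remaining=[( num ) $]
Step 5: shift (. Stack=[T / (] ptr=3 lookahead=num remaining=[num ) $]
Step 6: shift num. Stack=[T / ( num] ptr=4 lookahead=) remaining=[) $]
Step 7: reduce F->num. Stack=[T / ( F] ptr=4 lookahead=) remaining=[) $]
Step 8: reduce T->F. Stack=[T / ( T] ptr=4 lookahead=) remaining=[) $]
Step 9: reduce E->T. Stack=[T / ( E] ptr=4 lookahead=) remaining=[) $]
Step 10: shift ). Stack=[T / ( E )] ptr=5 lookahead=$ remaining=[$]
Step 11: reduce F->( E ). Stack=[T / F] ptr=5 lookahead=$ remaining=[$]
Step 12: reduce T->T / F. Stack=[T] ptr=5 lookahead=$ remaining=[$]
Step 13: reduce E->T. Stack=[E] ptr=5 lookahead=$ remaining=[$]
Step 14: accept. Stack=[E] ptr=5 lookahead=$ remaining=[$]

Answer: never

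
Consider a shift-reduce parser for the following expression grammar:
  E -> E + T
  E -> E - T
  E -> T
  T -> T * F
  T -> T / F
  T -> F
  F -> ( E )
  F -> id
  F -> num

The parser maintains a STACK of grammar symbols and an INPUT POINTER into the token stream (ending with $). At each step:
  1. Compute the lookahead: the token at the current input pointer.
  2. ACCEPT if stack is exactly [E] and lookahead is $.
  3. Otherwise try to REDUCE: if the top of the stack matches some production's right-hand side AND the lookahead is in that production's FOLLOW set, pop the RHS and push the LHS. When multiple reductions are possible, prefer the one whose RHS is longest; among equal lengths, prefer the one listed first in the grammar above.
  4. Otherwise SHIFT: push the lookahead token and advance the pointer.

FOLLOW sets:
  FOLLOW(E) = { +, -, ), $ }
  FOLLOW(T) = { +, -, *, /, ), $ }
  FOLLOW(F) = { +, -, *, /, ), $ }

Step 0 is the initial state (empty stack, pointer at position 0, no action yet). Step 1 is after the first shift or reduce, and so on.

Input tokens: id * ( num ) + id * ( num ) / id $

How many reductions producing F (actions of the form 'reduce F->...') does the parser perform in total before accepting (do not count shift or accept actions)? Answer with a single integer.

Step 1: shift id. Stack=[id] ptr=1 lookahead=* remaining=[* ( num ) + id * ( num ) / id $]
Step 2: reduce F->id. Stack=[F] ptr=1 lookahead=* remaining=[* ( num ) + id * ( num ) / id $]
Step 3: reduce T->F. Stack=[T] ptr=1 lookahead=* remaining=[* ( num ) + id * ( num ) / id $]
Step 4: shift *. Stack=[T *] ptr=2 lookahead=( remaining=[( num ) + id * ( num ) / id $]
Step 5: shift (. Stack=[T * (] ptr=3 lookahead=num remaining=[num ) + id * ( num ) / id $]
Step 6: shift num. Stack=[T * ( num] ptr=4 lookahead=) remaining=[) + id * ( num ) / id $]
Step 7: reduce F->num. Stack=[T * ( F] ptr=4 lookahead=) remaining=[) + id * ( num ) / id $]
Step 8: reduce T->F. Stack=[T * ( T] ptr=4 lookahead=) remaining=[) + id * ( num ) / id $]
Step 9: reduce E->T. Stack=[T * ( E] ptr=4 lookahead=) remaining=[) + id * ( num ) / id $]
Step 10: shift ). Stack=[T * ( E )] ptr=5 lookahead=+ remaining=[+ id * ( num ) / id $]
Step 11: reduce F->( E ). Stack=[T * F] ptr=5 lookahead=+ remaining=[+ id * ( num ) / id $]
Step 12: reduce T->T * F. Stack=[T] ptr=5 lookahead=+ remaining=[+ id * ( num ) / id $]
Step 13: reduce E->T. Stack=[E] ptr=5 lookahead=+ remaining=[+ id * ( num ) / id $]
Step 14: shift +. Stack=[E +] ptr=6 lookahead=id remaining=[id * ( num ) / id $]
Step 15: shift id. Stack=[E + id] ptr=7 lookahead=* remaining=[* ( num ) / id $]
Step 16: reduce F->id. Stack=[E + F] ptr=7 lookahead=* remaining=[* ( num ) / id $]
Step 17: reduce T->F. Stack=[E + T] ptr=7 lookahead=* remaining=[* ( num ) / id $]
Step 18: shift *. Stack=[E + T *] ptr=8 lookahead=( remaining=[( num ) / id $]
Step 19: shift (. Stack=[E + T * (] ptr=9 lookahead=num remaining=[num ) / id $]
Step 20: shift num. Stack=[E + T * ( num] ptr=10 lookahead=) remaining=[) / id $]
Step 21: reduce F->num. Stack=[E + T * ( F] ptr=10 lookahead=) remaining=[) / id $]
Step 22: reduce T->F. Stack=[E + T * ( T] ptr=10 lookahead=) remaining=[) / id $]
Step 23: reduce E->T. Stack=[E + T * ( E] ptr=10 lookahead=) remaining=[) / id $]
Step 24: shift ). Stack=[E + T * ( E )] ptr=11 lookahead=/ remaining=[/ id $]
Step 25: reduce F->( E ). Stack=[E + T * F] ptr=11 lookahead=/ remaining=[/ id $]
Step 26: reduce T->T * F. Stack=[E + T] ptr=11 lookahead=/ remaining=[/ id $]
Step 27: shift /. Stack=[E + T /] ptr=12 lookahead=id remaining=[id $]
Step 28: shift id. Stack=[E + T / id] ptr=13 lookahead=$ remaining=[$]
Step 29: reduce F->id. Stack=[E + T / F] ptr=13 lookahead=$ remaining=[$]
Step 30: reduce T->T / F. Stack=[E + T] ptr=13 lookahead=$ remaining=[$]
Step 31: reduce E->E + T. Stack=[E] ptr=13 lookahead=$ remaining=[$]
Step 32: accept. Stack=[E] ptr=13 lookahead=$ remaining=[$]

Answer: 7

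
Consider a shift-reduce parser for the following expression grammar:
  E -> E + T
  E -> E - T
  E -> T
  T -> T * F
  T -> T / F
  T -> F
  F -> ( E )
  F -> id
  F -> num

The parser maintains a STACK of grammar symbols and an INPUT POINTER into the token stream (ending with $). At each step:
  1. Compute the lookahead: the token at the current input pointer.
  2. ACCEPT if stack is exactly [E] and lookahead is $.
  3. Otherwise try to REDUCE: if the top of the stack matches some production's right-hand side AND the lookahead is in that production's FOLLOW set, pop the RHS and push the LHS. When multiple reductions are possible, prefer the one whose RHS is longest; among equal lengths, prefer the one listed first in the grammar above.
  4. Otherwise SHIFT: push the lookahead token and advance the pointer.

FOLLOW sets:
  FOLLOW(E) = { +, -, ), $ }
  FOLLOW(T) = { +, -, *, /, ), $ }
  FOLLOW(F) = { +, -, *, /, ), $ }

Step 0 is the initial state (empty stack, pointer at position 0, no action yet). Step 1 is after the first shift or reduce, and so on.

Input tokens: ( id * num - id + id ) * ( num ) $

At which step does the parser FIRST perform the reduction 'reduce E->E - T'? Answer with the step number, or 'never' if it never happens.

Answer: 14

Derivation:
Step 1: shift (. Stack=[(] ptr=1 lookahead=id remaining=[id * num - id + id ) * ( num ) $]
Step 2: shift id. Stack=[( id] ptr=2 lookahead=* remaining=[* num - id + id ) * ( num ) $]
Step 3: reduce F->id. Stack=[( F] ptr=2 lookahead=* remaining=[* num - id + id ) * ( num ) $]
Step 4: reduce T->F. Stack=[( T] ptr=2 lookahead=* remaining=[* num - id + id ) * ( num ) $]
Step 5: shift *. Stack=[( T *] ptr=3 lookahead=num remaining=[num - id + id ) * ( num ) $]
Step 6: shift num. Stack=[( T * num] ptr=4 lookahead=- remaining=[- id + id ) * ( num ) $]
Step 7: reduce F->num. Stack=[( T * F] ptr=4 lookahead=- remaining=[- id + id ) * ( num ) $]
Step 8: reduce T->T * F. Stack=[( T] ptr=4 lookahead=- remaining=[- id + id ) * ( num ) $]
Step 9: reduce E->T. Stack=[( E] ptr=4 lookahead=- remaining=[- id + id ) * ( num ) $]
Step 10: shift -. Stack=[( E -] ptr=5 lookahead=id remaining=[id + id ) * ( num ) $]
Step 11: shift id. Stack=[( E - id] ptr=6 lookahead=+ remaining=[+ id ) * ( num ) $]
Step 12: reduce F->id. Stack=[( E - F] ptr=6 lookahead=+ remaining=[+ id ) * ( num ) $]
Step 13: reduce T->F. Stack=[( E - T] ptr=6 lookahead=+ remaining=[+ id ) * ( num ) $]
Step 14: reduce E->E - T. Stack=[( E] ptr=6 lookahead=+ remaining=[+ id ) * ( num ) $]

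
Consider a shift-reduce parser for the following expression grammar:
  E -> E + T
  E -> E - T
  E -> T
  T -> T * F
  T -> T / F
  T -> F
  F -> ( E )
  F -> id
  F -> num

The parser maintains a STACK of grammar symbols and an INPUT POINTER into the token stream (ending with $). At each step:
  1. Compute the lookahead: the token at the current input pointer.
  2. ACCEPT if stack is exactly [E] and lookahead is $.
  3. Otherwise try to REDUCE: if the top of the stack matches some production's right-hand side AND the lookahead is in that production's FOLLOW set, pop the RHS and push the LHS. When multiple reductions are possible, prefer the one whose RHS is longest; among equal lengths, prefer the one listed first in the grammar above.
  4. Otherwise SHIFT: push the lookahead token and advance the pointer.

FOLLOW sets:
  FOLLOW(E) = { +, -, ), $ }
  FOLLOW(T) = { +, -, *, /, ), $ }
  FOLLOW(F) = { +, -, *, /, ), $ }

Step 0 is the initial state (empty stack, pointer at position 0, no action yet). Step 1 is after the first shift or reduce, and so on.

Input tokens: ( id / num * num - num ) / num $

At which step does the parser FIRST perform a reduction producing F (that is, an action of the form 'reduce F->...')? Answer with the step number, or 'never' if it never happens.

Answer: 3

Derivation:
Step 1: shift (. Stack=[(] ptr=1 lookahead=id remaining=[id / num * num - num ) / num $]
Step 2: shift id. Stack=[( id] ptr=2 lookahead=/ remaining=[/ num * num - num ) / num $]
Step 3: reduce F->id. Stack=[( F] ptr=2 lookahead=/ remaining=[/ num * num - num ) / num $]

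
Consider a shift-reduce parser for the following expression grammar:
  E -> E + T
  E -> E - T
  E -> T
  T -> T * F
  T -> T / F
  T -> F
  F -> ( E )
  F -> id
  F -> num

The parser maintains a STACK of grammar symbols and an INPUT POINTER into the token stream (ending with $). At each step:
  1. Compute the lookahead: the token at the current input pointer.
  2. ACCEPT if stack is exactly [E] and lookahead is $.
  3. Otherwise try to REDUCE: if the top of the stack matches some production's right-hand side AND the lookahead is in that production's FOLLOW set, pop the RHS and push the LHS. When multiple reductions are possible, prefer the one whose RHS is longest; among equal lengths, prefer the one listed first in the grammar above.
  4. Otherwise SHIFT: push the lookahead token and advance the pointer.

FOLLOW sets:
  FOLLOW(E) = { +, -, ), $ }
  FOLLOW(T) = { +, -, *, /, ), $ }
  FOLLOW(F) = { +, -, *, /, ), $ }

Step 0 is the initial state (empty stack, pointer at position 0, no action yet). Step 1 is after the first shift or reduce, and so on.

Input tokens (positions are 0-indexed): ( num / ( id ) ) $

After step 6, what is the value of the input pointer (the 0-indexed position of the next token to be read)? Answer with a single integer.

Step 1: shift (. Stack=[(] ptr=1 lookahead=num remaining=[num / ( id ) ) $]
Step 2: shift num. Stack=[( num] ptr=2 lookahead=/ remaining=[/ ( id ) ) $]
Step 3: reduce F->num. Stack=[( F] ptr=2 lookahead=/ remaining=[/ ( id ) ) $]
Step 4: reduce T->F. Stack=[( T] ptr=2 lookahead=/ remaining=[/ ( id ) ) $]
Step 5: shift /. Stack=[( T /] ptr=3 lookahead=( remaining=[( id ) ) $]
Step 6: shift (. Stack=[( T / (] ptr=4 lookahead=id remaining=[id ) ) $]

Answer: 4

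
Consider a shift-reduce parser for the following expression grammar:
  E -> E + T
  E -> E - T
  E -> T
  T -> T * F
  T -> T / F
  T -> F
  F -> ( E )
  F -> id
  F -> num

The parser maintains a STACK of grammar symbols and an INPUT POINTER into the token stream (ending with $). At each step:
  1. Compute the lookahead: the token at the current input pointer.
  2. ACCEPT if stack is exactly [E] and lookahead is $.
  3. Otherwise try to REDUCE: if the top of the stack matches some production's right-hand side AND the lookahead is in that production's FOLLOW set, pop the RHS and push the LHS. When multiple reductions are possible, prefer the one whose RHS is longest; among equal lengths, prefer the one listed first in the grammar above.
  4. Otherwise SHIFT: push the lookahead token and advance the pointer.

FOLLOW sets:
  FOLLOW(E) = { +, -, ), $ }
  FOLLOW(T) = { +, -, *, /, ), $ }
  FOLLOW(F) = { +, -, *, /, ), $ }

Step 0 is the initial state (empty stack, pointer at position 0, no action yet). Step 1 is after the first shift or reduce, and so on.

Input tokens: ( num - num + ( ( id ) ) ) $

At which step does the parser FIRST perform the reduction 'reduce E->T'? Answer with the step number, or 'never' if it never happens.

Answer: 5

Derivation:
Step 1: shift (. Stack=[(] ptr=1 lookahead=num remaining=[num - num + ( ( id ) ) ) $]
Step 2: shift num. Stack=[( num] ptr=2 lookahead=- remaining=[- num + ( ( id ) ) ) $]
Step 3: reduce F->num. Stack=[( F] ptr=2 lookahead=- remaining=[- num + ( ( id ) ) ) $]
Step 4: reduce T->F. Stack=[( T] ptr=2 lookahead=- remaining=[- num + ( ( id ) ) ) $]
Step 5: reduce E->T. Stack=[( E] ptr=2 lookahead=- remaining=[- num + ( ( id ) ) ) $]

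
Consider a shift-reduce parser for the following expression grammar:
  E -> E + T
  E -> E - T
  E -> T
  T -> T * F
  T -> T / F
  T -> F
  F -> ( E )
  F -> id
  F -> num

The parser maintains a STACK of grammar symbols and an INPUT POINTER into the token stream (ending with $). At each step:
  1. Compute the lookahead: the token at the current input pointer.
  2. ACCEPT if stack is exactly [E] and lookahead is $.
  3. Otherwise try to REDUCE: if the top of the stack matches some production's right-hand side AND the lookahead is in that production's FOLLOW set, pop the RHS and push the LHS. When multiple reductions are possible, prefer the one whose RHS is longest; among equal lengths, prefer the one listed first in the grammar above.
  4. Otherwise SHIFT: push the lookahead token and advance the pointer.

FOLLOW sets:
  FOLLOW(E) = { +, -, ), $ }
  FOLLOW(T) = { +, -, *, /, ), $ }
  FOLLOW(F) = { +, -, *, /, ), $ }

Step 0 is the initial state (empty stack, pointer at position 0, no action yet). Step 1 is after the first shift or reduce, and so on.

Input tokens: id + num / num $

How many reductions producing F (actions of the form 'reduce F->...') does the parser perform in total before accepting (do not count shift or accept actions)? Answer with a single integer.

Step 1: shift id. Stack=[id] ptr=1 lookahead=+ remaining=[+ num / num $]
Step 2: reduce F->id. Stack=[F] ptr=1 lookahead=+ remaining=[+ num / num $]
Step 3: reduce T->F. Stack=[T] ptr=1 lookahead=+ remaining=[+ num / num $]
Step 4: reduce E->T. Stack=[E] ptr=1 lookahead=+ remaining=[+ num / num $]
Step 5: shift +. Stack=[E +] ptr=2 lookahead=num remaining=[num / num $]
Step 6: shift num. Stack=[E + num] ptr=3 lookahead=/ remaining=[/ num $]
Step 7: reduce F->num. Stack=[E + F] ptr=3 lookahead=/ remaining=[/ num $]
Step 8: reduce T->F. Stack=[E + T] ptr=3 lookahead=/ remaining=[/ num $]
Step 9: shift /. Stack=[E + T /] ptr=4 lookahead=num remaining=[num $]
Step 10: shift num. Stack=[E + T / num] ptr=5 lookahead=$ remaining=[$]
Step 11: reduce F->num. Stack=[E + T / F] ptr=5 lookahead=$ remaining=[$]
Step 12: reduce T->T / F. Stack=[E + T] ptr=5 lookahead=$ remaining=[$]
Step 13: reduce E->E + T. Stack=[E] ptr=5 lookahead=$ remaining=[$]
Step 14: accept. Stack=[E] ptr=5 lookahead=$ remaining=[$]

Answer: 3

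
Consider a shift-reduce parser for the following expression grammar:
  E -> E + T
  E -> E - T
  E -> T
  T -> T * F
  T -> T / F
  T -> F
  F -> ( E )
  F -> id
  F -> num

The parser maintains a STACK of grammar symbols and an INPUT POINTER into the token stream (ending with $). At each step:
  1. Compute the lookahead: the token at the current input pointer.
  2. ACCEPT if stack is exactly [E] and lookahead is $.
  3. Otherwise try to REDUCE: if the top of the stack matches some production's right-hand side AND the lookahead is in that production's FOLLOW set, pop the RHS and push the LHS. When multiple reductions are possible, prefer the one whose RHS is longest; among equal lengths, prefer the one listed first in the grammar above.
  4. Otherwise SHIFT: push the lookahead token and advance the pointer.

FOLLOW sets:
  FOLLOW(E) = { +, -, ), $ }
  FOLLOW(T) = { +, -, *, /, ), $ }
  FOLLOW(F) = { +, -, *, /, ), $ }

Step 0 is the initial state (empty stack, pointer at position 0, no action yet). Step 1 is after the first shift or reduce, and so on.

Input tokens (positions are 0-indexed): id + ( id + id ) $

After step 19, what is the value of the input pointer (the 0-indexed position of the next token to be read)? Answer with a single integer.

Step 1: shift id. Stack=[id] ptr=1 lookahead=+ remaining=[+ ( id + id ) $]
Step 2: reduce F->id. Stack=[F] ptr=1 lookahead=+ remaining=[+ ( id + id ) $]
Step 3: reduce T->F. Stack=[T] ptr=1 lookahead=+ remaining=[+ ( id + id ) $]
Step 4: reduce E->T. Stack=[E] ptr=1 lookahead=+ remaining=[+ ( id + id ) $]
Step 5: shift +. Stack=[E +] ptr=2 lookahead=( remaining=[( id + id ) $]
Step 6: shift (. Stack=[E + (] ptr=3 lookahead=id remaining=[id + id ) $]
Step 7: shift id. Stack=[E + ( id] ptr=4 lookahead=+ remaining=[+ id ) $]
Step 8: reduce F->id. Stack=[E + ( F] ptr=4 lookahead=+ remaining=[+ id ) $]
Step 9: reduce T->F. Stack=[E + ( T] ptr=4 lookahead=+ remaining=[+ id ) $]
Step 10: reduce E->T. Stack=[E + ( E] ptr=4 lookahead=+ remaining=[+ id ) $]
Step 11: shift +. Stack=[E + ( E +] ptr=5 lookahead=id remaining=[id ) $]
Step 12: shift id. Stack=[E + ( E + id] ptr=6 lookahead=) remaining=[) $]
Step 13: reduce F->id. Stack=[E + ( E + F] ptr=6 lookahead=) remaining=[) $]
Step 14: reduce T->F. Stack=[E + ( E + T] ptr=6 lookahead=) remaining=[) $]
Step 15: reduce E->E + T. Stack=[E + ( E] ptr=6 lookahead=) remaining=[) $]
Step 16: shift ). Stack=[E + ( E )] ptr=7 lookahead=$ remaining=[$]
Step 17: reduce F->( E ). Stack=[E + F] ptr=7 lookahead=$ remaining=[$]
Step 18: reduce T->F. Stack=[E + T] ptr=7 lookahead=$ remaining=[$]
Step 19: reduce E->E + T. Stack=[E] ptr=7 lookahead=$ remaining=[$]

Answer: 7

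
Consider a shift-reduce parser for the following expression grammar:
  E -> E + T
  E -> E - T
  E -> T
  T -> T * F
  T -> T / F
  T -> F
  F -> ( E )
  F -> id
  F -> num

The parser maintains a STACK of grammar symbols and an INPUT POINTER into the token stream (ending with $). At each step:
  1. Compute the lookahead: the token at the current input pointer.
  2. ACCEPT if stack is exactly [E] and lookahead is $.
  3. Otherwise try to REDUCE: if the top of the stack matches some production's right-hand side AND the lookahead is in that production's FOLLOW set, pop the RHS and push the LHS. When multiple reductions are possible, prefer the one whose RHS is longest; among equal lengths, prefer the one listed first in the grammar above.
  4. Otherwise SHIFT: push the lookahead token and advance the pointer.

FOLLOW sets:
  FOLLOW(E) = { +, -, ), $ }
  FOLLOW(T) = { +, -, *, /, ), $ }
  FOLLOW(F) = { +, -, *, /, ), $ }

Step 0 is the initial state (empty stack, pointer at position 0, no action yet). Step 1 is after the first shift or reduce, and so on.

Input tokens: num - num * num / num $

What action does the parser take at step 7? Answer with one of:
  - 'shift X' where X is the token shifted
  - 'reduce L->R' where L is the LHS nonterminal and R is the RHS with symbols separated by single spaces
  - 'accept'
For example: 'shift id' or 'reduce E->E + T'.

Step 1: shift num. Stack=[num] ptr=1 lookahead=- remaining=[- num * num / num $]
Step 2: reduce F->num. Stack=[F] ptr=1 lookahead=- remaining=[- num * num / num $]
Step 3: reduce T->F. Stack=[T] ptr=1 lookahead=- remaining=[- num * num / num $]
Step 4: reduce E->T. Stack=[E] ptr=1 lookahead=- remaining=[- num * num / num $]
Step 5: shift -. Stack=[E -] ptr=2 lookahead=num remaining=[num * num / num $]
Step 6: shift num. Stack=[E - num] ptr=3 lookahead=* remaining=[* num / num $]
Step 7: reduce F->num. Stack=[E - F] ptr=3 lookahead=* remaining=[* num / num $]

Answer: reduce F->num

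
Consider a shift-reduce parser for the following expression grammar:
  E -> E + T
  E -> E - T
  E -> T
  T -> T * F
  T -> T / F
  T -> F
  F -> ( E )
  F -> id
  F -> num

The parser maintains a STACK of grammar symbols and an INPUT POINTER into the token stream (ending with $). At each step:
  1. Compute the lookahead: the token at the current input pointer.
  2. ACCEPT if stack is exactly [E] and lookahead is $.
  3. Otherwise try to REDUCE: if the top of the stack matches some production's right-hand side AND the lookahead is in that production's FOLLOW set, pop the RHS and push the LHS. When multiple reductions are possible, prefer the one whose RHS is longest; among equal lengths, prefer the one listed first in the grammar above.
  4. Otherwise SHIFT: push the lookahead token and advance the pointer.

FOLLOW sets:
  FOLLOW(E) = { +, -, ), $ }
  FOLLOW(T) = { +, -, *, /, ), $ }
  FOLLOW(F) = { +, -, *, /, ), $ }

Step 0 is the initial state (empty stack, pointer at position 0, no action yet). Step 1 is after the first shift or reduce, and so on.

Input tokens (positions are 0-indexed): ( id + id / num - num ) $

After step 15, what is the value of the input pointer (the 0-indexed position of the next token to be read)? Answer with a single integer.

Answer: 7

Derivation:
Step 1: shift (. Stack=[(] ptr=1 lookahead=id remaining=[id + id / num - num ) $]
Step 2: shift id. Stack=[( id] ptr=2 lookahead=+ remaining=[+ id / num - num ) $]
Step 3: reduce F->id. Stack=[( F] ptr=2 lookahead=+ remaining=[+ id / num - num ) $]
Step 4: reduce T->F. Stack=[( T] ptr=2 lookahead=+ remaining=[+ id / num - num ) $]
Step 5: reduce E->T. Stack=[( E] ptr=2 lookahead=+ remaining=[+ id / num - num ) $]
Step 6: shift +. Stack=[( E +] ptr=3 lookahead=id remaining=[id / num - num ) $]
Step 7: shift id. Stack=[( E + id] ptr=4 lookahead=/ remaining=[/ num - num ) $]
Step 8: reduce F->id. Stack=[( E + F] ptr=4 lookahead=/ remaining=[/ num - num ) $]
Step 9: reduce T->F. Stack=[( E + T] ptr=4 lookahead=/ remaining=[/ num - num ) $]
Step 10: shift /. Stack=[( E + T /] ptr=5 lookahead=num remaining=[num - num ) $]
Step 11: shift num. Stack=[( E + T / num] ptr=6 lookahead=- remaining=[- num ) $]
Step 12: reduce F->num. Stack=[( E + T / F] ptr=6 lookahead=- remaining=[- num ) $]
Step 13: reduce T->T / F. Stack=[( E + T] ptr=6 lookahead=- remaining=[- num ) $]
Step 14: reduce E->E + T. Stack=[( E] ptr=6 lookahead=- remaining=[- num ) $]
Step 15: shift -. Stack=[( E -] ptr=7 lookahead=num remaining=[num ) $]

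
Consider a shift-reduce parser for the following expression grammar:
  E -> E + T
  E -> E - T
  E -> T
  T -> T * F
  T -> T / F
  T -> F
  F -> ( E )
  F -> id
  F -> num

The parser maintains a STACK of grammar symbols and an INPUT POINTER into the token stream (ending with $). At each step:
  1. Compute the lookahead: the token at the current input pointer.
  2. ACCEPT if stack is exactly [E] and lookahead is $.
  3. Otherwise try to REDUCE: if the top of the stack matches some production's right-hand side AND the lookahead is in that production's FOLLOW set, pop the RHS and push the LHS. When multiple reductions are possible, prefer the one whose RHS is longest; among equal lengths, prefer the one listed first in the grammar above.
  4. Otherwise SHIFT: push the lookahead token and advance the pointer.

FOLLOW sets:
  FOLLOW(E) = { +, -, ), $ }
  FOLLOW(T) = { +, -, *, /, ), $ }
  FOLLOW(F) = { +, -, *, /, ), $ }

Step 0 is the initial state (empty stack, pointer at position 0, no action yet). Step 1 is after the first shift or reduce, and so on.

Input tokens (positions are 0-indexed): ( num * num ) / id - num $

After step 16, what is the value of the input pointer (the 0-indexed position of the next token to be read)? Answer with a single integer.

Step 1: shift (. Stack=[(] ptr=1 lookahead=num remaining=[num * num ) / id - num $]
Step 2: shift num. Stack=[( num] ptr=2 lookahead=* remaining=[* num ) / id - num $]
Step 3: reduce F->num. Stack=[( F] ptr=2 lookahead=* remaining=[* num ) / id - num $]
Step 4: reduce T->F. Stack=[( T] ptr=2 lookahead=* remaining=[* num ) / id - num $]
Step 5: shift *. Stack=[( T *] ptr=3 lookahead=num remaining=[num ) / id - num $]
Step 6: shift num. Stack=[( T * num] ptr=4 lookahead=) remaining=[) / id - num $]
Step 7: reduce F->num. Stack=[( T * F] ptr=4 lookahead=) remaining=[) / id - num $]
Step 8: reduce T->T * F. Stack=[( T] ptr=4 lookahead=) remaining=[) / id - num $]
Step 9: reduce E->T. Stack=[( E] ptr=4 lookahead=) remaining=[) / id - num $]
Step 10: shift ). Stack=[( E )] ptr=5 lookahead=/ remaining=[/ id - num $]
Step 11: reduce F->( E ). Stack=[F] ptr=5 lookahead=/ remaining=[/ id - num $]
Step 12: reduce T->F. Stack=[T] ptr=5 lookahead=/ remaining=[/ id - num $]
Step 13: shift /. Stack=[T /] ptr=6 lookahead=id remaining=[id - num $]
Step 14: shift id. Stack=[T / id] ptr=7 lookahead=- remaining=[- num $]
Step 15: reduce F->id. Stack=[T / F] ptr=7 lookahead=- remaining=[- num $]
Step 16: reduce T->T / F. Stack=[T] ptr=7 lookahead=- remaining=[- num $]

Answer: 7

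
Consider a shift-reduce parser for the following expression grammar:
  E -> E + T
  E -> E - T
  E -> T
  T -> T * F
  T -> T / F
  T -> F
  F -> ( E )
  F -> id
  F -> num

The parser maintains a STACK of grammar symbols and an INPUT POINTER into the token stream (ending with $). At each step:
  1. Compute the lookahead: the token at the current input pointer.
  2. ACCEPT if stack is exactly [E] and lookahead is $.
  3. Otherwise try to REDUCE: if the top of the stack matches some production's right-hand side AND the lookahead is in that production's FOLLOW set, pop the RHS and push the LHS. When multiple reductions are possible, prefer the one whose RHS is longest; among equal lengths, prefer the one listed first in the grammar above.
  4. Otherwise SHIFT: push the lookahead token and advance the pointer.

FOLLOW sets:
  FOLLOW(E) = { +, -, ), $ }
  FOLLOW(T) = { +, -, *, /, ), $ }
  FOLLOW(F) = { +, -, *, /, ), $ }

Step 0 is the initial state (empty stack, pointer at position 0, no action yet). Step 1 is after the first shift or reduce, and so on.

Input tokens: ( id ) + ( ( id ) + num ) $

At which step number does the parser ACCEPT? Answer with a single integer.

Step 1: shift (. Stack=[(] ptr=1 lookahead=id remaining=[id ) + ( ( id ) + num ) $]
Step 2: shift id. Stack=[( id] ptr=2 lookahead=) remaining=[) + ( ( id ) + num ) $]
Step 3: reduce F->id. Stack=[( F] ptr=2 lookahead=) remaining=[) + ( ( id ) + num ) $]
Step 4: reduce T->F. Stack=[( T] ptr=2 lookahead=) remaining=[) + ( ( id ) + num ) $]
Step 5: reduce E->T. Stack=[( E] ptr=2 lookahead=) remaining=[) + ( ( id ) + num ) $]
Step 6: shift ). Stack=[( E )] ptr=3 lookahead=+ remaining=[+ ( ( id ) + num ) $]
Step 7: reduce F->( E ). Stack=[F] ptr=3 lookahead=+ remaining=[+ ( ( id ) + num ) $]
Step 8: reduce T->F. Stack=[T] ptr=3 lookahead=+ remaining=[+ ( ( id ) + num ) $]
Step 9: reduce E->T. Stack=[E] ptr=3 lookahead=+ remaining=[+ ( ( id ) + num ) $]
Step 10: shift +. Stack=[E +] ptr=4 lookahead=( remaining=[( ( id ) + num ) $]
Step 11: shift (. Stack=[E + (] ptr=5 lookahead=( remaining=[( id ) + num ) $]
Step 12: shift (. Stack=[E + ( (] ptr=6 lookahead=id remaining=[id ) + num ) $]
Step 13: shift id. Stack=[E + ( ( id] ptr=7 lookahead=) remaining=[) + num ) $]
Step 14: reduce F->id. Stack=[E + ( ( F] ptr=7 lookahead=) remaining=[) + num ) $]
Step 15: reduce T->F. Stack=[E + ( ( T] ptr=7 lookahead=) remaining=[) + num ) $]
Step 16: reduce E->T. Stack=[E + ( ( E] ptr=7 lookahead=) remaining=[) + num ) $]
Step 17: shift ). Stack=[E + ( ( E )] ptr=8 lookahead=+ remaining=[+ num ) $]
Step 18: reduce F->( E ). Stack=[E + ( F] ptr=8 lookahead=+ remaining=[+ num ) $]
Step 19: reduce T->F. Stack=[E + ( T] ptr=8 lookahead=+ remaining=[+ num ) $]
Step 20: reduce E->T. Stack=[E + ( E] ptr=8 lookahead=+ remaining=[+ num ) $]
Step 21: shift +. Stack=[E + ( E +] ptr=9 lookahead=num remaining=[num ) $]
Step 22: shift num. Stack=[E + ( E + num] ptr=10 lookahead=) remaining=[) $]
Step 23: reduce F->num. Stack=[E + ( E + F] ptr=10 lookahead=) remaining=[) $]
Step 24: reduce T->F. Stack=[E + ( E + T] ptr=10 lookahead=) remaining=[) $]
Step 25: reduce E->E + T. Stack=[E + ( E] ptr=10 lookahead=) remaining=[) $]
Step 26: shift ). Stack=[E + ( E )] ptr=11 lookahead=$ remaining=[$]
Step 27: reduce F->( E ). Stack=[E + F] ptr=11 lookahead=$ remaining=[$]
Step 28: reduce T->F. Stack=[E + T] ptr=11 lookahead=$ remaining=[$]
Step 29: reduce E->E + T. Stack=[E] ptr=11 lookahead=$ remaining=[$]
Step 30: accept. Stack=[E] ptr=11 lookahead=$ remaining=[$]

Answer: 30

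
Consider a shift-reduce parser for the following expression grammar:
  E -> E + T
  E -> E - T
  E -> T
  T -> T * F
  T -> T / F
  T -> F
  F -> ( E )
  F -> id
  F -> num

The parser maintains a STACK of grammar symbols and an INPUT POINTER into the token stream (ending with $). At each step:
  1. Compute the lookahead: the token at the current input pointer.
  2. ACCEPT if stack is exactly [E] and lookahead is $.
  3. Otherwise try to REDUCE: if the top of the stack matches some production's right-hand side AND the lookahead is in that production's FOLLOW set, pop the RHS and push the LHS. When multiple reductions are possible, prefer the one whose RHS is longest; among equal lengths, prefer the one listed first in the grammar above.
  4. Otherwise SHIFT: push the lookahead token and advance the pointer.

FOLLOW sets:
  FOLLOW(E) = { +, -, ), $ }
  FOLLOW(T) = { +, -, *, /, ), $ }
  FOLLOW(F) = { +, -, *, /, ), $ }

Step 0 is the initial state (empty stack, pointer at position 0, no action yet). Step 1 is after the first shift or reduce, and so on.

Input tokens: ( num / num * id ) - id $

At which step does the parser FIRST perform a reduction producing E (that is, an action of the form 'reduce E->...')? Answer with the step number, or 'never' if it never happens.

Step 1: shift (. Stack=[(] ptr=1 lookahead=num remaining=[num / num * id ) - id $]
Step 2: shift num. Stack=[( num] ptr=2 lookahead=/ remaining=[/ num * id ) - id $]
Step 3: reduce F->num. Stack=[( F] ptr=2 lookahead=/ remaining=[/ num * id ) - id $]
Step 4: reduce T->F. Stack=[( T] ptr=2 lookahead=/ remaining=[/ num * id ) - id $]
Step 5: shift /. Stack=[( T /] ptr=3 lookahead=num remaining=[num * id ) - id $]
Step 6: shift num. Stack=[( T / num] ptr=4 lookahead=* remaining=[* id ) - id $]
Step 7: reduce F->num. Stack=[( T / F] ptr=4 lookahead=* remaining=[* id ) - id $]
Step 8: reduce T->T / F. Stack=[( T] ptr=4 lookahead=* remaining=[* id ) - id $]
Step 9: shift *. Stack=[( T *] ptr=5 lookahead=id remaining=[id ) - id $]
Step 10: shift id. Stack=[( T * id] ptr=6 lookahead=) remaining=[) - id $]
Step 11: reduce F->id. Stack=[( T * F] ptr=6 lookahead=) remaining=[) - id $]
Step 12: reduce T->T * F. Stack=[( T] ptr=6 lookahead=) remaining=[) - id $]
Step 13: reduce E->T. Stack=[( E] ptr=6 lookahead=) remaining=[) - id $]

Answer: 13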